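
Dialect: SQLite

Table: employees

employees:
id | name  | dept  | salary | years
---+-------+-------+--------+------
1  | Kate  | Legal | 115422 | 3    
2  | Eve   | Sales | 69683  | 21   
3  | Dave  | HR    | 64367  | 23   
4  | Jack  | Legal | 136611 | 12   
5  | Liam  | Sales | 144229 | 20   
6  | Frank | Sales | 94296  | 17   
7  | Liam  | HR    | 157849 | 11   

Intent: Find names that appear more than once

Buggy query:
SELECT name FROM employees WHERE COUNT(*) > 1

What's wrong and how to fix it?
Bug: COUNT(*) is an aggregate and cannot be used in WHERE

Fix: GROUP BY name, then filter groups with HAVING COUNT(*) > 1

Corrected query:
SELECT name FROM employees GROUP BY name HAVING COUNT(*) > 1

Result:
name
----
Liam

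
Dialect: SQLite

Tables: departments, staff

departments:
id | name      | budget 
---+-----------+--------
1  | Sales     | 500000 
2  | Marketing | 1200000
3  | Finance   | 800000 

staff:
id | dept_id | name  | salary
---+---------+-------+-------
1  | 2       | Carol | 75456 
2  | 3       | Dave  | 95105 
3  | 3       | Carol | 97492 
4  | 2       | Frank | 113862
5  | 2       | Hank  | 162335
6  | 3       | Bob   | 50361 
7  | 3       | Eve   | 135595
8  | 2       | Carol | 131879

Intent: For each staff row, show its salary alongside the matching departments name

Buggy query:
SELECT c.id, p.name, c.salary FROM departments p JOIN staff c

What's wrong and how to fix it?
Bug: Missing join condition: each staff row is matched to all departments rows instead of just its own

Fix: Add ON c.dept_id = p.id to the JOIN

Corrected query:
SELECT c.id, p.name, c.salary FROM departments p JOIN staff c ON c.dept_id = p.id

Result:
id | name      | salary
---+-----------+-------
1  | Marketing | 75456 
2  | Finance   | 95105 
3  | Finance   | 97492 
4  | Marketing | 113862
5  | Marketing | 162335
6  | Finance   | 50361 
7  | Finance   | 135595
8  | Marketing | 131879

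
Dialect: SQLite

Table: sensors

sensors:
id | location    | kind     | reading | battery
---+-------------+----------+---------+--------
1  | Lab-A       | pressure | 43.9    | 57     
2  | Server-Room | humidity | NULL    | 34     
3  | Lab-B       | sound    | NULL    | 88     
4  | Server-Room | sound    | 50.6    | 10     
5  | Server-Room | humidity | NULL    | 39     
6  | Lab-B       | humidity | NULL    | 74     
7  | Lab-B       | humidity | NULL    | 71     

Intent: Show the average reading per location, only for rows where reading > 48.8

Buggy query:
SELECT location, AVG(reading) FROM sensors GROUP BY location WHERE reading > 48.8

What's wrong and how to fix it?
Bug: WHERE cannot follow GROUP BY

Fix: Place WHERE between FROM and GROUP BY

Corrected query:
SELECT location, AVG(reading) FROM sensors WHERE reading > 48.8 GROUP BY location

Result:
location    | AVG(reading)
------------+-------------
Server-Room | 50.6        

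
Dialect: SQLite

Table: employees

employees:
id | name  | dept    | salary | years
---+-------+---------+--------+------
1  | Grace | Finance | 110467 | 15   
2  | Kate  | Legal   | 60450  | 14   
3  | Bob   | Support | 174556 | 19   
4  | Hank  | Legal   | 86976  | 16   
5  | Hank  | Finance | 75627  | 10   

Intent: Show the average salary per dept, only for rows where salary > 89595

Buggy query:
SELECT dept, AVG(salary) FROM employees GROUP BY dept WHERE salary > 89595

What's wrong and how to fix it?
Bug: Row-level WHERE must come before GROUP BY in the clause order

Fix: Move the WHERE clause before GROUP BY

Corrected query:
SELECT dept, AVG(salary) FROM employees WHERE salary > 89595 GROUP BY dept

Result:
dept    | AVG(salary)
--------+------------
Finance | 110467     
Support | 174556     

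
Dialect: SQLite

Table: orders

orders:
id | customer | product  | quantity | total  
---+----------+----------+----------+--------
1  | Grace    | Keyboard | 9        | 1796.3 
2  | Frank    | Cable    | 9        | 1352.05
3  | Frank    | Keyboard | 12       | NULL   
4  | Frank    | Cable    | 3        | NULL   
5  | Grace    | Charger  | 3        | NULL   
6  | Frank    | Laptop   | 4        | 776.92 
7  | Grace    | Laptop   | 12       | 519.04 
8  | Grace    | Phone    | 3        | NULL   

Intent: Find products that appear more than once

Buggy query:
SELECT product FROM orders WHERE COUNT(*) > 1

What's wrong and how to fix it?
Bug: COUNT(*) is an aggregate and cannot be used in WHERE

Fix: Group first, then use HAVING for the count condition

Corrected query:
SELECT product FROM orders GROUP BY product HAVING COUNT(*) > 1

Result:
product 
--------
Cable   
Keyboard
Laptop  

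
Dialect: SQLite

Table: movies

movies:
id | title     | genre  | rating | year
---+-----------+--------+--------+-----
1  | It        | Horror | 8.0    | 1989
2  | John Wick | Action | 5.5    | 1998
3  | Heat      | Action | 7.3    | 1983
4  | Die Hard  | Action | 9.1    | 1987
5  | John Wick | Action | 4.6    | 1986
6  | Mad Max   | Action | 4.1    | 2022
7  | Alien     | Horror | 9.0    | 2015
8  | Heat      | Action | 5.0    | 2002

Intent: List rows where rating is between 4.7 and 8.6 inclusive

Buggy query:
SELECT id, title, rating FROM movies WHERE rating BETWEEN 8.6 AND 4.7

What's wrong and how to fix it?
Bug: BETWEEN expects the lower bound first; with 8.6 AND 4.7 the range is empty

Fix: Swap the bounds so the smaller value comes first

Corrected query:
SELECT id, title, rating FROM movies WHERE rating BETWEEN 4.7 AND 8.6

Result:
id | title     | rating
---+-----------+-------
1  | It        | 8     
2  | John Wick | 5.5   
3  | Heat      | 7.3   
8  | Heat      | 5     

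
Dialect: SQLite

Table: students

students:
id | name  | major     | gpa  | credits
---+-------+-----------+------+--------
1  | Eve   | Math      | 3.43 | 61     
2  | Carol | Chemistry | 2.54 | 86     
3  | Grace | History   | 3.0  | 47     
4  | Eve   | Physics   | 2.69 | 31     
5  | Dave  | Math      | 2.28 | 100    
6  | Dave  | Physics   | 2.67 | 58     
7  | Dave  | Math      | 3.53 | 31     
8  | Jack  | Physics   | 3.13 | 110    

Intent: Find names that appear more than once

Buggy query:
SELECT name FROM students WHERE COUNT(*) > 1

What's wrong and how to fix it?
Bug: COUNT(*) is an aggregate and cannot be used in WHERE

Fix: Group first, then use HAVING for the count condition

Corrected query:
SELECT name FROM students GROUP BY name HAVING COUNT(*) > 1

Result:
name
----
Dave
Eve 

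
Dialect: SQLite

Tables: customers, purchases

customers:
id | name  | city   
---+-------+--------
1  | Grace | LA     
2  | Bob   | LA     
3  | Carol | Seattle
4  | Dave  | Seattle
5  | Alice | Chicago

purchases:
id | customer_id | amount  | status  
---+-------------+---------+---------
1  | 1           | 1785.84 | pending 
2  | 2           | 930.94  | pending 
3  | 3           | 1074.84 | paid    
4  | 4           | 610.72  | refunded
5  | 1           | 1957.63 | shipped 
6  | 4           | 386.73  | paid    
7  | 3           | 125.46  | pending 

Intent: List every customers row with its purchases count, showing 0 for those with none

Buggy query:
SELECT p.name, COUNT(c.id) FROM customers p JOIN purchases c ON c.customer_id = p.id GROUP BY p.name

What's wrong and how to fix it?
Bug: INNER JOIN drops customers rows that have no matching purchases rows

Fix: Use LEFT JOIN so parents without children still appear (COUNT(c.id) gives 0)

Corrected query:
SELECT p.name, COUNT(c.id) FROM customers p LEFT JOIN purchases c ON c.customer_id = p.id GROUP BY p.name

Result:
name  | COUNT(c.id)
------+------------
Alice | 0          
Bob   | 1          
Carol | 2          
Dave  | 2          
Grace | 2          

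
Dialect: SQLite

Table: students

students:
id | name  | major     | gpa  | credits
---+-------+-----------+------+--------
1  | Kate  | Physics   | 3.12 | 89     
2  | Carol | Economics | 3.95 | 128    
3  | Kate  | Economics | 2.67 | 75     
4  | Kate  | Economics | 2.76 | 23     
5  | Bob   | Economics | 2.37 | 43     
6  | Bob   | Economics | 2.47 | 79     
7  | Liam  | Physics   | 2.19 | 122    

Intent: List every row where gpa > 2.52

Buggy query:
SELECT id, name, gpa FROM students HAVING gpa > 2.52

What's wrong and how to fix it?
Bug: HAVING filters the output of aggregation, but this query has no GROUP BY and no aggregate functions, so SQLite rejects it (HAVING clause on a non-aggregate query); the condition here is per row

Fix: Use WHERE for row-level filtering

Corrected query:
SELECT id, name, gpa FROM students WHERE gpa > 2.52

Result:
id | name  | gpa 
---+-------+-----
1  | Kate  | 3.12
2  | Carol | 3.95
3  | Kate  | 2.67
4  | Kate  | 2.76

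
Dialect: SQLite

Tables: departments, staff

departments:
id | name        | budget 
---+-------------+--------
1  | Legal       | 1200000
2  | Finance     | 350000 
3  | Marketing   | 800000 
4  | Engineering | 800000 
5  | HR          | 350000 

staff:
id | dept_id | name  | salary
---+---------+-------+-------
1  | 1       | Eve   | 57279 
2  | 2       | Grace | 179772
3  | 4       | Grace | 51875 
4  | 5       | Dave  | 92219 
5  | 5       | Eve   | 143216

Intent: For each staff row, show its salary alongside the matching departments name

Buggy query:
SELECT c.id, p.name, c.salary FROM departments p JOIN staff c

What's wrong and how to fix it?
Bug: Missing join condition: each staff row is matched to all departments rows instead of just its own

Fix: Specify the join condition linking the foreign key to the parent id

Corrected query:
SELECT c.id, p.name, c.salary FROM departments p JOIN staff c ON c.dept_id = p.id

Result:
id | name        | salary
---+-------------+-------
1  | Legal       | 57279 
2  | Finance     | 179772
3  | Engineering | 51875 
4  | HR          | 92219 
5  | HR          | 143216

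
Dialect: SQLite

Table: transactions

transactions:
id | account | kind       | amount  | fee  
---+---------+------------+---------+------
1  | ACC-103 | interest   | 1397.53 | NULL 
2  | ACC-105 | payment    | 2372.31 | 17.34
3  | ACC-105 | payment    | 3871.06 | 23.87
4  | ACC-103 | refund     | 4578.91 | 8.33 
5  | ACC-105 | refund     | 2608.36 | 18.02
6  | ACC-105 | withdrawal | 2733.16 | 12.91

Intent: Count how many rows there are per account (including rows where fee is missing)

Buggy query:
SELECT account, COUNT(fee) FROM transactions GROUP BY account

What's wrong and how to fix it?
Bug: COUNT(column) counts non-NULL values only; rows with NULL fee aren't counted

Fix: Replace COUNT(fee) with COUNT(*)

Corrected query:
SELECT account, COUNT(*) FROM transactions GROUP BY account

Result:
account | COUNT(*)
--------+---------
ACC-103 | 2       
ACC-105 | 4       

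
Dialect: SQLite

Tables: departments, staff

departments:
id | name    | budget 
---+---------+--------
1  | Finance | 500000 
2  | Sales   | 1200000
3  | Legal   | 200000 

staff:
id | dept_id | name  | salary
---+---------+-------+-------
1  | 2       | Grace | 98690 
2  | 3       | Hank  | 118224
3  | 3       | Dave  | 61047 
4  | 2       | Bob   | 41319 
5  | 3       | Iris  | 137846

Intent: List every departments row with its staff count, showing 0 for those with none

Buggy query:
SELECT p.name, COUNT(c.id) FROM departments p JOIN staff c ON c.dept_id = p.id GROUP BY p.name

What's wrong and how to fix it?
Bug: INNER JOIN drops departments rows that have no matching staff rows

Fix: Use LEFT JOIN so parents without children still appear (COUNT(c.id) gives 0)

Corrected query:
SELECT p.name, COUNT(c.id) FROM departments p LEFT JOIN staff c ON c.dept_id = p.id GROUP BY p.name

Result:
name    | COUNT(c.id)
--------+------------
Finance | 0          
Legal   | 3          
Sales   | 2          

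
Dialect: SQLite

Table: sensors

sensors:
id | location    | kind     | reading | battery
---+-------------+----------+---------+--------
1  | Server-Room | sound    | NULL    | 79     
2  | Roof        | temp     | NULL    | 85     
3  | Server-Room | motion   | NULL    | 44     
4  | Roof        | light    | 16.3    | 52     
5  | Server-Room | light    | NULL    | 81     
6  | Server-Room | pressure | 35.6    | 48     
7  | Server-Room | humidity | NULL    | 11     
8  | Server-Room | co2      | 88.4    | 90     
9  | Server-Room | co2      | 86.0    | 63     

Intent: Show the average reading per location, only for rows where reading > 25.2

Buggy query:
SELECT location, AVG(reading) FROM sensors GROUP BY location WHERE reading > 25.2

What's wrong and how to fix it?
Bug: WHERE cannot follow GROUP BY

Fix: Place WHERE between FROM and GROUP BY

Corrected query:
SELECT location, AVG(reading) FROM sensors WHERE reading > 25.2 GROUP BY location

Result:
location    | AVG(reading)
------------+-------------
Server-Room | 70          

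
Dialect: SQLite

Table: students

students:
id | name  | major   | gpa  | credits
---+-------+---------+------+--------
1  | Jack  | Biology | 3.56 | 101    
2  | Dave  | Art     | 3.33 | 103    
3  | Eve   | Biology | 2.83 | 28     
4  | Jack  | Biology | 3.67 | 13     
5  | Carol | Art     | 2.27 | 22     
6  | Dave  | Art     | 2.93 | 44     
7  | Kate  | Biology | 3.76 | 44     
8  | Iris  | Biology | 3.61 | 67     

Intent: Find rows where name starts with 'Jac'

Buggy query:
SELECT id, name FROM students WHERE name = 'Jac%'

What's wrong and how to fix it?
Bug: '=' compares the literal string including the % character; pattern matching needs LIKE

Fix: Replace '=' with LIKE so 'Jac%' is treated as a pattern

Corrected query:
SELECT id, name FROM students WHERE name LIKE 'Jac%'

Result:
id | name
---+-----
1  | Jack
4  | Jack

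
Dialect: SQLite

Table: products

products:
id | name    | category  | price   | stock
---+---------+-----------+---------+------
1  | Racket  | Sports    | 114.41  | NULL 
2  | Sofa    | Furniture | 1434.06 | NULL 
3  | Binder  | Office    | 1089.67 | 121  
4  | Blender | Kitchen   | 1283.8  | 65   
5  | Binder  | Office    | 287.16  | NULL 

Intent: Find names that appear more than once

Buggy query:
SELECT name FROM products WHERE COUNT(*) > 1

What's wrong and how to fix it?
Bug: COUNT(*) is an aggregate and cannot be used in WHERE

Fix: GROUP BY name, then filter groups with HAVING COUNT(*) > 1

Corrected query:
SELECT name FROM products GROUP BY name HAVING COUNT(*) > 1

Result:
name  
------
Binder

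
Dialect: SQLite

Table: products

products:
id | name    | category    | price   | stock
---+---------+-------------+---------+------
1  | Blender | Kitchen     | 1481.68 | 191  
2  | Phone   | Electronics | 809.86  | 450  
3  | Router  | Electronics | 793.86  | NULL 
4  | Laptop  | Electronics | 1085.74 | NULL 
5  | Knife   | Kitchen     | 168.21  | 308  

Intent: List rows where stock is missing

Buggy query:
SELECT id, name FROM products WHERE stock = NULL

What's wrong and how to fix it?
Bug: Comparing to NULL with '=' never matches; NULL = NULL is unknown, not true

Fix: Replace '= NULL' with 'IS NULL'

Corrected query:
SELECT id, name FROM products WHERE stock IS NULL

Result:
id | name  
---+-------
3  | Router
4  | Laptop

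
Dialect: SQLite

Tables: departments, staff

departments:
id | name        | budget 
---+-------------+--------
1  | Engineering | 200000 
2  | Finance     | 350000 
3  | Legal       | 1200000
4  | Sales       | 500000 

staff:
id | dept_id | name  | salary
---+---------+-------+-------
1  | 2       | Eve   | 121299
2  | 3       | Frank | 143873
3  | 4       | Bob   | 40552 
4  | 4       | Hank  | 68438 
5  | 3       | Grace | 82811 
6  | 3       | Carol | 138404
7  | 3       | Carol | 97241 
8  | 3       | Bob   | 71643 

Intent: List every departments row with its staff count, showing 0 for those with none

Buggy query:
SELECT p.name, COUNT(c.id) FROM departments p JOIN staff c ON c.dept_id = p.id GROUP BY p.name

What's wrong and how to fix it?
Bug: INNER JOIN drops departments rows that have no matching staff rows

Fix: Use LEFT JOIN so parents without children still appear (COUNT(c.id) gives 0)

Corrected query:
SELECT p.name, COUNT(c.id) FROM departments p LEFT JOIN staff c ON c.dept_id = p.id GROUP BY p.name

Result:
name        | COUNT(c.id)
------------+------------
Engineering | 0          
Finance     | 1          
Legal       | 5          
Sales       | 2          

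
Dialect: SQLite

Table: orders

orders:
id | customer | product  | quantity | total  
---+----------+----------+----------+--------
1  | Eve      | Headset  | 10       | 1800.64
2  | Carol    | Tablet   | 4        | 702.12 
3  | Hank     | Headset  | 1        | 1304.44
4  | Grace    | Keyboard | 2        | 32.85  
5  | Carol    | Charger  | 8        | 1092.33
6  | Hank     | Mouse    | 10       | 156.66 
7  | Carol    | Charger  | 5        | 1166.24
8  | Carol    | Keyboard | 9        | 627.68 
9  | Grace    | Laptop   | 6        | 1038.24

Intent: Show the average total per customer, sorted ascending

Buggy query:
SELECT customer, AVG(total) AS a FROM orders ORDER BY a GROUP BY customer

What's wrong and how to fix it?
Bug: ORDER BY appears before GROUP BY; SQL clause order requires GROUP BY first

Fix: Move ORDER BY to the end, after GROUP BY

Corrected query:
SELECT customer, AVG(total) AS a FROM orders GROUP BY customer ORDER BY a

Result:
customer | a       
---------+---------
Grace    | 535.545 
Hank     | 730.55  
Carol    | 897.0925
Eve      | 1800.64 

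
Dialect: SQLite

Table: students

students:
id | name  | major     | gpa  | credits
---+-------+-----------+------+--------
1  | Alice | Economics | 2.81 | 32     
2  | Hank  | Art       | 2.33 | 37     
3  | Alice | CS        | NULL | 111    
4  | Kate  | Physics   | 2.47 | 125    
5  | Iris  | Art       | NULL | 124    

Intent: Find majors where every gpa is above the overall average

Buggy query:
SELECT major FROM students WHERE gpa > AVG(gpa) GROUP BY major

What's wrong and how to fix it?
Bug: AVG() is an aggregate; it can't sit directly in WHERE

Fix: Use a subquery for AVG and a HAVING MIN(...) filter so the condition holds for every row in the group

Corrected query:
SELECT major FROM students GROUP BY major HAVING MIN(gpa) > (SELECT AVG(gpa) FROM students)

Result:
major    
---------
Economics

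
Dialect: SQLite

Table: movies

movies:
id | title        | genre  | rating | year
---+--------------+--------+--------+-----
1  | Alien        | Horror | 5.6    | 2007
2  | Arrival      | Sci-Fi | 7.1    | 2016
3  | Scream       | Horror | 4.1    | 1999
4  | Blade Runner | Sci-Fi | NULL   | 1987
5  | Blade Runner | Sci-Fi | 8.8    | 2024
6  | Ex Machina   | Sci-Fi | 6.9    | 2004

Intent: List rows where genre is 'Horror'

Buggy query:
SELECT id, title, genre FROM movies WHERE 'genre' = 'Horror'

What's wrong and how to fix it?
Bug: 'genre' in single quotes is a string literal, not the column; the comparison is literal-vs-literal and never true

Fix: Remove the quotes around the column name (or use double quotes for an identifier)

Corrected query:
SELECT id, title, genre FROM movies WHERE genre = 'Horror'

Result:
id | title  | genre 
---+--------+-------
1  | Alien  | Horror
3  | Scream | Horror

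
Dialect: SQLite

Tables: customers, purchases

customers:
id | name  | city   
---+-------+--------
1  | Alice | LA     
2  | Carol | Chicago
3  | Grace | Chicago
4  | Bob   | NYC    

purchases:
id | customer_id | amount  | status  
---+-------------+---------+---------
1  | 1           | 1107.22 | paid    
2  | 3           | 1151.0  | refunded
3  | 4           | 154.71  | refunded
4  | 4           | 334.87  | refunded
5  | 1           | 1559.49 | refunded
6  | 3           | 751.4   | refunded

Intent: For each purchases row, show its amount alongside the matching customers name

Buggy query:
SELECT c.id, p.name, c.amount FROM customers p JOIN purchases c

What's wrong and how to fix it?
Bug: JOIN with no ON clause produces a cartesian product; every purchases row pairs with every customers row

Fix: Specify the join condition linking the foreign key to the parent id

Corrected query:
SELECT c.id, p.name, c.amount FROM customers p JOIN purchases c ON c.customer_id = p.id

Result:
id | name  | amount 
---+-------+--------
1  | Alice | 1107.22
2  | Grace | 1151   
3  | Bob   | 154.71 
4  | Bob   | 334.87 
5  | Alice | 1559.49
6  | Grace | 751.4  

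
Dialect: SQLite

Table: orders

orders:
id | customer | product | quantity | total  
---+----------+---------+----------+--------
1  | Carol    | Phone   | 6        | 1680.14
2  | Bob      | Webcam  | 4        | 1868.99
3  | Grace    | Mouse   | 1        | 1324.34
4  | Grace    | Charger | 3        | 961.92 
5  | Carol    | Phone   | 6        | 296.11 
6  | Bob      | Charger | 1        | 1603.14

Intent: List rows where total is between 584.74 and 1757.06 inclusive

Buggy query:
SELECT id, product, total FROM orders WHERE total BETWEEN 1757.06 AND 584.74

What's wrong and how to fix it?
Bug: BETWEEN expects the lower bound first; with 1757.06 AND 584.74 the range is empty

Fix: Swap the bounds so the smaller value comes first

Corrected query:
SELECT id, product, total FROM orders WHERE total BETWEEN 584.74 AND 1757.06

Result:
id | product | total  
---+---------+--------
1  | Phone   | 1680.14
3  | Mouse   | 1324.34
4  | Charger | 961.92 
6  | Charger | 1603.14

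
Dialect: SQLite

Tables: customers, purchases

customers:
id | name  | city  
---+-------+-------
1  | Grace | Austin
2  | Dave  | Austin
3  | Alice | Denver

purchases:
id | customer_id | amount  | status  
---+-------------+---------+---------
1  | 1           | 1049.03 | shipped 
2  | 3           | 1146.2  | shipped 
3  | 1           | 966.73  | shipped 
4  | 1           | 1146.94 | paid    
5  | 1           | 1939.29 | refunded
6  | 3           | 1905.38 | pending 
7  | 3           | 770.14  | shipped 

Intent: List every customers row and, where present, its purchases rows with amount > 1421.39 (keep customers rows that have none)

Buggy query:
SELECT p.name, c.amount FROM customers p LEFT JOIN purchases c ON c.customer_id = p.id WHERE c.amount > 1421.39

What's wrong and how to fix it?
Bug: Filtering c.amount in WHERE discards the NULL rows produced by LEFT JOIN, turning it into an inner join

Fix: Move the right-table condition into the ON clause so unmatched parents are kept

Corrected query:
SELECT p.name, c.amount FROM customers p LEFT JOIN purchases c ON c.customer_id = p.id AND c.amount > 1421.39

Result:
name  | amount 
------+--------
Grace | 1939.29
Dave  | NULL   
Alice | 1905.38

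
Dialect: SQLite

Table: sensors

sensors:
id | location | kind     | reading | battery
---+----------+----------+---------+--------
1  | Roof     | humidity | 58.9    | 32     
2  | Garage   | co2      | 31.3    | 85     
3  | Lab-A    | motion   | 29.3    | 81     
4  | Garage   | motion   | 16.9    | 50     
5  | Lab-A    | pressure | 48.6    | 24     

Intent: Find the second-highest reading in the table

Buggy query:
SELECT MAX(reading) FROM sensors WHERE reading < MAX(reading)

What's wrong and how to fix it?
Bug: The inner MAX is an aggregate inside WHERE, which is not allowed

Fix: Compute the overall MAX in a subquery, then take MAX of rows below it

Corrected query:
SELECT MAX(reading) FROM sensors WHERE reading < (SELECT MAX(reading) FROM sensors)

Result:
MAX(reading)
------------
48.6        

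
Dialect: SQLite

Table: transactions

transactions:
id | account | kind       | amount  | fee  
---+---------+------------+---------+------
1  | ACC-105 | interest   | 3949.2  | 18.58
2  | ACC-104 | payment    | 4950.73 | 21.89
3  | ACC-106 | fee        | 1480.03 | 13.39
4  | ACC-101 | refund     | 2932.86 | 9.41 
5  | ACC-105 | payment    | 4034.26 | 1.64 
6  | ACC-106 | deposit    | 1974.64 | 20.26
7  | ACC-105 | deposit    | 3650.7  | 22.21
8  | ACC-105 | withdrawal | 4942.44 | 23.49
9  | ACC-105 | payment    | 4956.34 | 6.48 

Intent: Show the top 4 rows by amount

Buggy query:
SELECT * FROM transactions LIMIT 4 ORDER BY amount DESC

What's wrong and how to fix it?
Bug: LIMIT must come after ORDER BY

Fix: Swap the clauses: ORDER BY first, then LIMIT

Corrected query:
SELECT * FROM transactions ORDER BY amount DESC LIMIT 4

Result:
id | account | kind       | amount  | fee  
---+---------+------------+---------+------
9  | ACC-105 | payment    | 4956.34 | 6.48 
2  | ACC-104 | payment    | 4950.73 | 21.89
8  | ACC-105 | withdrawal | 4942.44 | 23.49
5  | ACC-105 | payment    | 4034.26 | 1.64 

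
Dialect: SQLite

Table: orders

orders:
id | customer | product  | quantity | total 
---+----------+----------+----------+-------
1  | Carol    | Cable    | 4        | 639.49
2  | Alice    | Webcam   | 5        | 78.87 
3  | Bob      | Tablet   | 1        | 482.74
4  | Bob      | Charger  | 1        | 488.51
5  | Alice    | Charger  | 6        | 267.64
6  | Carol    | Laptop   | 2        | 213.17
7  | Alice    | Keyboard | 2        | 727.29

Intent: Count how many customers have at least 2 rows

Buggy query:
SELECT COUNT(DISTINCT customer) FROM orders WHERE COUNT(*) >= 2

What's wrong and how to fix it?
Bug: COUNT(*) cannot appear in WHERE; the per-group count doesn't exist yet

Fix: Group first with HAVING COUNT(*) >= 2, then COUNT the resulting groups

Corrected query:
SELECT COUNT(*) FROM (SELECT customer FROM orders GROUP BY customer HAVING COUNT(*) >= 2)

Result:
COUNT(*)
--------
3       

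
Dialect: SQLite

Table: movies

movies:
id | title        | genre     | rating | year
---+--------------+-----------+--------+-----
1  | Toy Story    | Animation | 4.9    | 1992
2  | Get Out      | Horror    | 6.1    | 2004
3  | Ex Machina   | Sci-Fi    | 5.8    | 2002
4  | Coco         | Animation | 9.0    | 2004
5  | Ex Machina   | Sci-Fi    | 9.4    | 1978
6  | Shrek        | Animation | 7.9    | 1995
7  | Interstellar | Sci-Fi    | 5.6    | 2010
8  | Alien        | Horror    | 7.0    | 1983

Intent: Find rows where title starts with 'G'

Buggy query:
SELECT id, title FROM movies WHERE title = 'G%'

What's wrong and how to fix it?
Bug: '=' compares the literal string including the % character; pattern matching needs LIKE

Fix: Use LIKE for wildcard pattern matching

Corrected query:
SELECT id, title FROM movies WHERE title LIKE 'G%'

Result:
id | title  
---+--------
2  | Get Out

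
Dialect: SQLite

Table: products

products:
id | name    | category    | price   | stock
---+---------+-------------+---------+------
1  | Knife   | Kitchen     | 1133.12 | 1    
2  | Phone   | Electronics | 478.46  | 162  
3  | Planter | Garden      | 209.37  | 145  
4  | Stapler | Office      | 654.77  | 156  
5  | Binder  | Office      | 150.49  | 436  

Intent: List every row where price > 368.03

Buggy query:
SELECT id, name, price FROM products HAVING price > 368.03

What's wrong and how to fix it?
Bug: This is a non-aggregate query (no GROUP BY, no aggregates), so in SQLite the HAVING clause is invalid here; a row-level condition belongs in WHERE

Fix: Replace HAVING with WHERE since the condition applies to individual rows

Corrected query:
SELECT id, name, price FROM products WHERE price > 368.03

Result:
id | name    | price  
---+---------+--------
1  | Knife   | 1133.12
2  | Phone   | 478.46 
4  | Stapler | 654.77 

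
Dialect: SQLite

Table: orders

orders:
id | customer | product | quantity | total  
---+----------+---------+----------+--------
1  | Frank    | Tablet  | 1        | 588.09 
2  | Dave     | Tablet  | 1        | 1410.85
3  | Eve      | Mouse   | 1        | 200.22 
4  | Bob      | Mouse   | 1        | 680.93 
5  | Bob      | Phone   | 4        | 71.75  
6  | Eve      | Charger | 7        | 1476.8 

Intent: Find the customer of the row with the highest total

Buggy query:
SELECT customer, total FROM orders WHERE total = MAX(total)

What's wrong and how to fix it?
Bug: WHERE is evaluated per row; an aggregate over the whole table isn't defined there

Fix: Wrap MAX in a scalar subquery so WHERE compares against a single value

Corrected query:
SELECT customer, total FROM orders WHERE total = (SELECT MAX(total) FROM orders)

Result:
customer | total 
---------+-------
Eve      | 1476.8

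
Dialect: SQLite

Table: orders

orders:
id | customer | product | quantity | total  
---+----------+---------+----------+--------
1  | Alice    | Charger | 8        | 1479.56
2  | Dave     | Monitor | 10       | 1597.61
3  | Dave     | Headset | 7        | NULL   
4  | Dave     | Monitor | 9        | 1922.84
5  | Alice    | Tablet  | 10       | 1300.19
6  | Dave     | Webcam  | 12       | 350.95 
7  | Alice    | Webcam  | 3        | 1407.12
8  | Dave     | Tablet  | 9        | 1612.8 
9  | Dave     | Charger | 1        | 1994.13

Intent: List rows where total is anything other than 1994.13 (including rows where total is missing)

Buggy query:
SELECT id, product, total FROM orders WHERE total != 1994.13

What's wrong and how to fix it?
Bug: 'total != 1994.13' is unknown when total is NULL, so NULL rows are silently excluded

Fix: Handle NULL separately with IS NULL alongside the inequality

Corrected query:
SELECT id, product, total FROM orders WHERE total != 1994.13 OR total IS NULL

Result:
id | product | total  
---+---------+--------
1  | Charger | 1479.56
2  | Monitor | 1597.61
3  | Headset | NULL   
4  | Monitor | 1922.84
5  | Tablet  | 1300.19
6  | Webcam  | 350.95 
7  | Webcam  | 1407.12
8  | Tablet  | 1612.8 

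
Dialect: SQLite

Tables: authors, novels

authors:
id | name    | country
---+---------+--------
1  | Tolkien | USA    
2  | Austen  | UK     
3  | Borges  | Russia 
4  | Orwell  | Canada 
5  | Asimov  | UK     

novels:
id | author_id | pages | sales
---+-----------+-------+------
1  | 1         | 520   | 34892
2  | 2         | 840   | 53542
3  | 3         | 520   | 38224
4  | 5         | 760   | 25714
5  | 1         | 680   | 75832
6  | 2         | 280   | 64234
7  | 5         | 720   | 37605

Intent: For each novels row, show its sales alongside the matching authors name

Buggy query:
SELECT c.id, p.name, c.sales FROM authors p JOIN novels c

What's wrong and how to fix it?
Bug: JOIN with no ON clause produces a cartesian product; every novels row pairs with every authors row

Fix: Specify the join condition linking the foreign key to the parent id

Corrected query:
SELECT c.id, p.name, c.sales FROM authors p JOIN novels c ON c.author_id = p.id

Result:
id | name    | sales
---+---------+------
1  | Tolkien | 34892
2  | Austen  | 53542
3  | Borges  | 38224
4  | Asimov  | 25714
5  | Tolkien | 75832
6  | Austen  | 64234
7  | Asimov  | 37605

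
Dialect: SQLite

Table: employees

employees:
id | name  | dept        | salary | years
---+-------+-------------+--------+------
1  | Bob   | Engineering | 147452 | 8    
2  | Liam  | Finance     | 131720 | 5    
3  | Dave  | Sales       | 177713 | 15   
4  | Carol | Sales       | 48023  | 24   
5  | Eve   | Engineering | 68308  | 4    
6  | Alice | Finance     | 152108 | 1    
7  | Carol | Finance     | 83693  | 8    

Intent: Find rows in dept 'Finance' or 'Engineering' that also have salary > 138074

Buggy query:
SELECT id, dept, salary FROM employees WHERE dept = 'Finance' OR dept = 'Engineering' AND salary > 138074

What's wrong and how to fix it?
Bug: AND binds tighter than OR, so this parses as dept = 'Finance' OR (dept = 'Engineering' AND salary > 138074)

Fix: Add parentheses around the OR so the AND applies to both alternatives

Corrected query:
SELECT id, dept, salary FROM employees WHERE (dept = 'Finance' OR dept = 'Engineering') AND salary > 138074

Result:
id | dept        | salary
---+-------------+-------
1  | Engineering | 147452
6  | Finance     | 152108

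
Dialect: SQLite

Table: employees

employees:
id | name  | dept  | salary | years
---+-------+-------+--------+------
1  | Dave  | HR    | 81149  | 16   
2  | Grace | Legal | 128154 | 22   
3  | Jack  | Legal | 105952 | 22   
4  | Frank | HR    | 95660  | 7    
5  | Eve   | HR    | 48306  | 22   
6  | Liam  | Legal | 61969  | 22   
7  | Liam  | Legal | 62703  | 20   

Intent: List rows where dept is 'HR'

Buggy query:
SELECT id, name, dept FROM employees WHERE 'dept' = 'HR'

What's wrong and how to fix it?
Bug: 'dept' in single quotes is a string literal, not the column; the comparison is literal-vs-literal and never true

Fix: Reference the column as dept without single quotes

Corrected query:
SELECT id, name, dept FROM employees WHERE dept = 'HR'

Result:
id | name  | dept
---+-------+-----
1  | Dave  | HR  
4  | Frank | HR  
5  | Eve   | HR  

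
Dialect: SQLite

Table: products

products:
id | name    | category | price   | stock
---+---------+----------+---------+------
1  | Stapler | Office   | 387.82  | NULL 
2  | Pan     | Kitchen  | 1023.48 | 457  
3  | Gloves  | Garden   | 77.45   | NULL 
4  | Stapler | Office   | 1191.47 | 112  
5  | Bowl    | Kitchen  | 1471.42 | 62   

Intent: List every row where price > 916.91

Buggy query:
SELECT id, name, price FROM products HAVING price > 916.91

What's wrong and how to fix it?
Bug: This is a non-aggregate query (no GROUP BY, no aggregates), so in SQLite the HAVING clause is invalid here; a row-level condition belongs in WHERE

Fix: Use WHERE for row-level filtering

Corrected query:
SELECT id, name, price FROM products WHERE price > 916.91

Result:
id | name    | price  
---+---------+--------
2  | Pan     | 1023.48
4  | Stapler | 1191.47
5  | Bowl    | 1471.42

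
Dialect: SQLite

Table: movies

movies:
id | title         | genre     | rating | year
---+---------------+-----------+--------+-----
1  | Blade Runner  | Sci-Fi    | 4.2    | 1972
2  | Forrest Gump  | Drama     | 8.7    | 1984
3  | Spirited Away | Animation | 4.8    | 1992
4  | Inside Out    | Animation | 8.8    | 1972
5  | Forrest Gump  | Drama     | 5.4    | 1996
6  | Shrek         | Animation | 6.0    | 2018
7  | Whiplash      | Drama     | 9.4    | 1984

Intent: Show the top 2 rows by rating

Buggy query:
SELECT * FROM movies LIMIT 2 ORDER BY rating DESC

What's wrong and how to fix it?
Bug: ORDER BY cannot follow LIMIT; LIMIT is the final clause

Fix: Sort with ORDER BY, then apply LIMIT

Corrected query:
SELECT * FROM movies ORDER BY rating DESC LIMIT 2

Result:
id | title      | genre     | rating | year
---+------------+-----------+--------+-----
7  | Whiplash   | Drama     | 9.4    | 1984
4  | Inside Out | Animation | 8.8    | 1972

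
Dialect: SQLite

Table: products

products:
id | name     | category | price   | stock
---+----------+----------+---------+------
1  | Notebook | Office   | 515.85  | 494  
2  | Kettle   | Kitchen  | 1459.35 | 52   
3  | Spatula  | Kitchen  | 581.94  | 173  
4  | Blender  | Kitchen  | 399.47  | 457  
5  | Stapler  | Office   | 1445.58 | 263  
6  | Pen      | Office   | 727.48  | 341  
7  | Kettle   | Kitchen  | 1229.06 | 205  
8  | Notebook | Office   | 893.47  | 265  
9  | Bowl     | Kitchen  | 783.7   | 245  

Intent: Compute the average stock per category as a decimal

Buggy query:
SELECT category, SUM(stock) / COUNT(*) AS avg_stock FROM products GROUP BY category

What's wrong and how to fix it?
Bug: SUM(stock) and COUNT(*) are both integers; the division truncates the fractional part

Fix: Cast one side to REAL so the division keeps the fractional part

Corrected query:
SELECT category, SUM(stock) * 1.0 / COUNT(*) AS avg_stock FROM products GROUP BY category

Result:
category | avg_stock
---------+----------
Kitchen  | 226.4    
Office   | 340.75   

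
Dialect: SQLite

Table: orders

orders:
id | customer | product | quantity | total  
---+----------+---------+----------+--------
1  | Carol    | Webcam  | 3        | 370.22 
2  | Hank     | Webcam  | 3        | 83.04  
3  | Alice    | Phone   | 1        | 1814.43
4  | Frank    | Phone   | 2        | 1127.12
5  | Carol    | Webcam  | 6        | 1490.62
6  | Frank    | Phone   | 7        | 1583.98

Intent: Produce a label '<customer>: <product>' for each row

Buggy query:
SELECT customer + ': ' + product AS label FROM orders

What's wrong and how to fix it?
Bug: '+' is numeric addition; on text columns SQLite converts them to 0 instead of concatenating

Fix: Replace + with || to concatenate text

Corrected query:
SELECT customer || ': ' || product AS label FROM orders

Result:
label        
-------------
Carol: Webcam
Hank: Webcam 
Alice: Phone 
Frank: Phone 
Carol: Webcam
Frank: Phone 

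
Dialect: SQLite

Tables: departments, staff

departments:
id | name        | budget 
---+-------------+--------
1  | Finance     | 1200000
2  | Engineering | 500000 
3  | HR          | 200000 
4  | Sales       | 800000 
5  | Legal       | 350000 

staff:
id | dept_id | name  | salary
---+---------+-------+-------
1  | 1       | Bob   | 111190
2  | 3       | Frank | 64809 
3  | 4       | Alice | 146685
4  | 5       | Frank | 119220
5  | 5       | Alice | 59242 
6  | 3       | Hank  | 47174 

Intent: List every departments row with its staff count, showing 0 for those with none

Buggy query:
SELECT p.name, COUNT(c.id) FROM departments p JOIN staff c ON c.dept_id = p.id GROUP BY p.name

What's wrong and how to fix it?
Bug: An inner join excludes parents with zero children

Fix: Use LEFT JOIN so parents without children still appear (COUNT(c.id) gives 0)

Corrected query:
SELECT p.name, COUNT(c.id) FROM departments p LEFT JOIN staff c ON c.dept_id = p.id GROUP BY p.name

Result:
name        | COUNT(c.id)
------------+------------
Engineering | 0          
Finance     | 1          
HR          | 2          
Legal       | 2          
Sales       | 1          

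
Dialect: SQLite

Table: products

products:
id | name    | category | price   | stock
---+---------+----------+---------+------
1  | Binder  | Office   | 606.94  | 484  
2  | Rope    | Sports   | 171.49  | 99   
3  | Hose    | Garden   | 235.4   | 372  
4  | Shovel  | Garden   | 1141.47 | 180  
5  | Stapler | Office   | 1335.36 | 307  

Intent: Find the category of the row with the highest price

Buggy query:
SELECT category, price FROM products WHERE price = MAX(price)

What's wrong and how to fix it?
Bug: WHERE is evaluated per row; an aggregate over the whole table isn't defined there

Fix: Use a subquery: WHERE price = (SELECT MAX(price) FROM products)

Corrected query:
SELECT category, price FROM products WHERE price = (SELECT MAX(price) FROM products)

Result:
category | price  
---------+--------
Office   | 1335.36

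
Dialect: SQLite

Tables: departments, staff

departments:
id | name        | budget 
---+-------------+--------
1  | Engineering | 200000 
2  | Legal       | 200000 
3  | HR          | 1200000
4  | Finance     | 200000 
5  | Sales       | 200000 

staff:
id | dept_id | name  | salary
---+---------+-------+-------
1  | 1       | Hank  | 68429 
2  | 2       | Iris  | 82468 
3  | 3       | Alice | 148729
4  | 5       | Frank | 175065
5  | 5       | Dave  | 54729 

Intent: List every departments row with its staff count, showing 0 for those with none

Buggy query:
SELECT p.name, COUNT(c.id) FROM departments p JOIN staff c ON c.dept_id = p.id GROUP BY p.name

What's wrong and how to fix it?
Bug: An inner join excludes parents with zero children

Fix: Switch to LEFT JOIN to retain unmatched parent rows

Corrected query:
SELECT p.name, COUNT(c.id) FROM departments p LEFT JOIN staff c ON c.dept_id = p.id GROUP BY p.name

Result:
name        | COUNT(c.id)
------------+------------
Engineering | 1          
Finance     | 0          
HR          | 1          
Legal       | 1          
Sales       | 2          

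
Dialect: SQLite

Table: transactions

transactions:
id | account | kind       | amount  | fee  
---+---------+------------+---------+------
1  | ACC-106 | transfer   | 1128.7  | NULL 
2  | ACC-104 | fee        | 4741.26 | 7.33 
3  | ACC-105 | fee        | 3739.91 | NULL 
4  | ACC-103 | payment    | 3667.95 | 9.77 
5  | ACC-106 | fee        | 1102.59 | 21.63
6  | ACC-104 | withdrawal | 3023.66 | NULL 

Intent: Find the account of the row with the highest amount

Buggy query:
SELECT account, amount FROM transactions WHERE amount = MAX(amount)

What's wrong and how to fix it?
Bug: WHERE is evaluated per row; an aggregate over the whole table isn't defined there

Fix: Wrap MAX in a scalar subquery so WHERE compares against a single value

Corrected query:
SELECT account, amount FROM transactions WHERE amount = (SELECT MAX(amount) FROM transactions)

Result:
account | amount 
--------+--------
ACC-104 | 4741.26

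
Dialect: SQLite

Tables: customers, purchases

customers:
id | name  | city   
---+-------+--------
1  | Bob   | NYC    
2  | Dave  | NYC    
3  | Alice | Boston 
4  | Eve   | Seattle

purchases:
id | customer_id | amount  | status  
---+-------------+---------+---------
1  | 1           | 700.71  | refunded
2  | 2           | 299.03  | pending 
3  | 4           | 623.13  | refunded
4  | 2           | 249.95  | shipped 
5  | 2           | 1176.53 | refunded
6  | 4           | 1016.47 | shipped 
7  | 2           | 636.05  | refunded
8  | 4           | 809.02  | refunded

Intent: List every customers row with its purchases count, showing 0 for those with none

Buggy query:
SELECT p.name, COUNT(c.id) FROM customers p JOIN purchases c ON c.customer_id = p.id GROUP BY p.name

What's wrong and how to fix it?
Bug: An inner join excludes parents with zero children

Fix: Switch to LEFT JOIN to retain unmatched parent rows

Corrected query:
SELECT p.name, COUNT(c.id) FROM customers p LEFT JOIN purchases c ON c.customer_id = p.id GROUP BY p.name

Result:
name  | COUNT(c.id)
------+------------
Alice | 0          
Bob   | 1          
Dave  | 4          
Eve   | 3          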